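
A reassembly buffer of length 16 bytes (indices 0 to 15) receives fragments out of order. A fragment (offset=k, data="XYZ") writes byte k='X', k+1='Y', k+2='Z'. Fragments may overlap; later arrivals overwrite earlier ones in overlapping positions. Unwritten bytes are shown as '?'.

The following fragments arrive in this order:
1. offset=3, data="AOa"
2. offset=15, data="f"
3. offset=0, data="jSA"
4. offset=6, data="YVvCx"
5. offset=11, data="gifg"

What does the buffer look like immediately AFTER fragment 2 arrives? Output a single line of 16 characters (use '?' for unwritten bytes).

Fragment 1: offset=3 data="AOa" -> buffer=???AOa??????????
Fragment 2: offset=15 data="f" -> buffer=???AOa?????????f

Answer: ???AOa?????????f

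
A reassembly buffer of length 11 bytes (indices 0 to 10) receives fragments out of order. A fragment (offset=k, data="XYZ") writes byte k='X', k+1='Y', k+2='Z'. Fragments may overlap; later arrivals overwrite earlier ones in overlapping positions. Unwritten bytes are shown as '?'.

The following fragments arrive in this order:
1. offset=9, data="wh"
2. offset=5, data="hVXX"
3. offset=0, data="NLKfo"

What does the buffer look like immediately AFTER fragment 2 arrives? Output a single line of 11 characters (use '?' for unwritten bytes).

Fragment 1: offset=9 data="wh" -> buffer=?????????wh
Fragment 2: offset=5 data="hVXX" -> buffer=?????hVXXwh

Answer: ?????hVXXwh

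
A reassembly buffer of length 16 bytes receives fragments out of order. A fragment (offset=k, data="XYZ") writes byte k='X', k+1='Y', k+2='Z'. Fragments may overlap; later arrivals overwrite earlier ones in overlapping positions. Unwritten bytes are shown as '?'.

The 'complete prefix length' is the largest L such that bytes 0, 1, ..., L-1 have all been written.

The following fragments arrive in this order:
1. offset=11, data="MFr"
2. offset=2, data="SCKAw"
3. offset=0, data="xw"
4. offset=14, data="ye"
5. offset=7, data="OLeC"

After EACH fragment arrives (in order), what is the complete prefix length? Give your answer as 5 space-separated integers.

Answer: 0 0 7 7 16

Derivation:
Fragment 1: offset=11 data="MFr" -> buffer=???????????MFr?? -> prefix_len=0
Fragment 2: offset=2 data="SCKAw" -> buffer=??SCKAw????MFr?? -> prefix_len=0
Fragment 3: offset=0 data="xw" -> buffer=xwSCKAw????MFr?? -> prefix_len=7
Fragment 4: offset=14 data="ye" -> buffer=xwSCKAw????MFrye -> prefix_len=7
Fragment 5: offset=7 data="OLeC" -> buffer=xwSCKAwOLeCMFrye -> prefix_len=16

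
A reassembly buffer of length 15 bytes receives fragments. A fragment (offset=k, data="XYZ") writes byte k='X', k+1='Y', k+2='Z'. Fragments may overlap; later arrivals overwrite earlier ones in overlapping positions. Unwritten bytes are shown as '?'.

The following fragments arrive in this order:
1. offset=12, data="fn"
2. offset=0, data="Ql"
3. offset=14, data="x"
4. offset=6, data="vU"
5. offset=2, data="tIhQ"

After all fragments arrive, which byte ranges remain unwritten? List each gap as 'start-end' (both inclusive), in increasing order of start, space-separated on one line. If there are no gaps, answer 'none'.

Fragment 1: offset=12 len=2
Fragment 2: offset=0 len=2
Fragment 3: offset=14 len=1
Fragment 4: offset=6 len=2
Fragment 5: offset=2 len=4
Gaps: 8-11

Answer: 8-11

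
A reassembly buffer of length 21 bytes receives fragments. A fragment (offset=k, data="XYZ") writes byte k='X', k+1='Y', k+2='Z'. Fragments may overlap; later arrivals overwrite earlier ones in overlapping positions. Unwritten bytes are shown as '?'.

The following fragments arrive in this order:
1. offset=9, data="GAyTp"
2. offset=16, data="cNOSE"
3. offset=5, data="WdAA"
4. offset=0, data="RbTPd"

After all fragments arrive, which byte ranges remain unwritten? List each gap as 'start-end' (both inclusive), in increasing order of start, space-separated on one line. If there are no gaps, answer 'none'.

Fragment 1: offset=9 len=5
Fragment 2: offset=16 len=5
Fragment 3: offset=5 len=4
Fragment 4: offset=0 len=5
Gaps: 14-15

Answer: 14-15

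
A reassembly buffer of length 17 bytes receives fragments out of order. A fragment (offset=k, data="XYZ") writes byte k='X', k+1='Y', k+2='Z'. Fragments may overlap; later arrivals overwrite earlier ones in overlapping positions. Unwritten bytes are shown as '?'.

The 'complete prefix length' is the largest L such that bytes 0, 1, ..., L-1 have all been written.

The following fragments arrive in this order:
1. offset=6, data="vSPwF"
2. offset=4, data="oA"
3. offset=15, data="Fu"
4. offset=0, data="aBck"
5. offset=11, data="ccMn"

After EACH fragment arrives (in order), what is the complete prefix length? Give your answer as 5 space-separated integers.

Fragment 1: offset=6 data="vSPwF" -> buffer=??????vSPwF?????? -> prefix_len=0
Fragment 2: offset=4 data="oA" -> buffer=????oAvSPwF?????? -> prefix_len=0
Fragment 3: offset=15 data="Fu" -> buffer=????oAvSPwF????Fu -> prefix_len=0
Fragment 4: offset=0 data="aBck" -> buffer=aBckoAvSPwF????Fu -> prefix_len=11
Fragment 5: offset=11 data="ccMn" -> buffer=aBckoAvSPwFccMnFu -> prefix_len=17

Answer: 0 0 0 11 17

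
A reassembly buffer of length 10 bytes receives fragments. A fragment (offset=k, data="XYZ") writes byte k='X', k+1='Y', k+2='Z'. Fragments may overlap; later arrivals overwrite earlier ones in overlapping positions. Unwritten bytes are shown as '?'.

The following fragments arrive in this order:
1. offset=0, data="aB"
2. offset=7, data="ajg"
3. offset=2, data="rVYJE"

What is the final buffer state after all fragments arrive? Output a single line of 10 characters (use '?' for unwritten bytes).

Answer: aBrVYJEajg

Derivation:
Fragment 1: offset=0 data="aB" -> buffer=aB????????
Fragment 2: offset=7 data="ajg" -> buffer=aB?????ajg
Fragment 3: offset=2 data="rVYJE" -> buffer=aBrVYJEajg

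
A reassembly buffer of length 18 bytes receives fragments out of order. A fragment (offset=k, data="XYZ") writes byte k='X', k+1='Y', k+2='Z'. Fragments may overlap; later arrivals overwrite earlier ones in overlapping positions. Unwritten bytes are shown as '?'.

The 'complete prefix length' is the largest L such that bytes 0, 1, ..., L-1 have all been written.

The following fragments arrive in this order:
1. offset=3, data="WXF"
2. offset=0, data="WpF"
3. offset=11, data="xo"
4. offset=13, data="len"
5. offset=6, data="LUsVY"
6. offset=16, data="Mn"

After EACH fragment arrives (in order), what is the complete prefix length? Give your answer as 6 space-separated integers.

Answer: 0 6 6 6 16 18

Derivation:
Fragment 1: offset=3 data="WXF" -> buffer=???WXF???????????? -> prefix_len=0
Fragment 2: offset=0 data="WpF" -> buffer=WpFWXF???????????? -> prefix_len=6
Fragment 3: offset=11 data="xo" -> buffer=WpFWXF?????xo????? -> prefix_len=6
Fragment 4: offset=13 data="len" -> buffer=WpFWXF?????xolen?? -> prefix_len=6
Fragment 5: offset=6 data="LUsVY" -> buffer=WpFWXFLUsVYxolen?? -> prefix_len=16
Fragment 6: offset=16 data="Mn" -> buffer=WpFWXFLUsVYxolenMn -> prefix_len=18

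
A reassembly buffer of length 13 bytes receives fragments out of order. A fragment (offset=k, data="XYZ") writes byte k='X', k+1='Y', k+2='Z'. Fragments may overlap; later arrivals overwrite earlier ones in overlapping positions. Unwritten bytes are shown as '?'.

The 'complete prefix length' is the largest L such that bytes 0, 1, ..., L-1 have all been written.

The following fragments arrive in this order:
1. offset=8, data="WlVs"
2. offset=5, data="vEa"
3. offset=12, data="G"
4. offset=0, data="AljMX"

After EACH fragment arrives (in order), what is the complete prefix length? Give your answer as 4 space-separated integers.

Answer: 0 0 0 13

Derivation:
Fragment 1: offset=8 data="WlVs" -> buffer=????????WlVs? -> prefix_len=0
Fragment 2: offset=5 data="vEa" -> buffer=?????vEaWlVs? -> prefix_len=0
Fragment 3: offset=12 data="G" -> buffer=?????vEaWlVsG -> prefix_len=0
Fragment 4: offset=0 data="AljMX" -> buffer=AljMXvEaWlVsG -> prefix_len=13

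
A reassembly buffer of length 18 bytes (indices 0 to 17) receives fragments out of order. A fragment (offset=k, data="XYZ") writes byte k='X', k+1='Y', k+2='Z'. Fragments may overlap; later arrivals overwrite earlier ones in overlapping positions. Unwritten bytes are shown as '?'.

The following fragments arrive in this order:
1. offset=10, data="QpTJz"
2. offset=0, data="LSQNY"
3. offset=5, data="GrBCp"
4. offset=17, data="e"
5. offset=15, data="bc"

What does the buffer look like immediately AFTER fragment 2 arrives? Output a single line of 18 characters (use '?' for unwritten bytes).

Answer: LSQNY?????QpTJz???

Derivation:
Fragment 1: offset=10 data="QpTJz" -> buffer=??????????QpTJz???
Fragment 2: offset=0 data="LSQNY" -> buffer=LSQNY?????QpTJz???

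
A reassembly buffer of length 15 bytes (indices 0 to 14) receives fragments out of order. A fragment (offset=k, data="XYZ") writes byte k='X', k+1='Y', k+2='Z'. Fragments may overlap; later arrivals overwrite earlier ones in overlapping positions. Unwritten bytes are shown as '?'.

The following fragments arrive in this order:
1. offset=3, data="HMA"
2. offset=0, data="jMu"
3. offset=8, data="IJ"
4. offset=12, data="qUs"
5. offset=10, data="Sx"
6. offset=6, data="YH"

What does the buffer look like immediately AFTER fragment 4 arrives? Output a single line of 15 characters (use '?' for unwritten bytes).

Fragment 1: offset=3 data="HMA" -> buffer=???HMA?????????
Fragment 2: offset=0 data="jMu" -> buffer=jMuHMA?????????
Fragment 3: offset=8 data="IJ" -> buffer=jMuHMA??IJ?????
Fragment 4: offset=12 data="qUs" -> buffer=jMuHMA??IJ??qUs

Answer: jMuHMA??IJ??qUs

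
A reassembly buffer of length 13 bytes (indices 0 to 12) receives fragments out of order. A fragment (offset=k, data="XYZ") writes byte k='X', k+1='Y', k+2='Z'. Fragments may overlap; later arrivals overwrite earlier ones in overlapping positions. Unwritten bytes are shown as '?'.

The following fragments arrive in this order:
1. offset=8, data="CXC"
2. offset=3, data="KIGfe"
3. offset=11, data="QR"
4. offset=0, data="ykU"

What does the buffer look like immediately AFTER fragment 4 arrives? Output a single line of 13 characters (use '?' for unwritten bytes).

Answer: ykUKIGfeCXCQR

Derivation:
Fragment 1: offset=8 data="CXC" -> buffer=????????CXC??
Fragment 2: offset=3 data="KIGfe" -> buffer=???KIGfeCXC??
Fragment 3: offset=11 data="QR" -> buffer=???KIGfeCXCQR
Fragment 4: offset=0 data="ykU" -> buffer=ykUKIGfeCXCQR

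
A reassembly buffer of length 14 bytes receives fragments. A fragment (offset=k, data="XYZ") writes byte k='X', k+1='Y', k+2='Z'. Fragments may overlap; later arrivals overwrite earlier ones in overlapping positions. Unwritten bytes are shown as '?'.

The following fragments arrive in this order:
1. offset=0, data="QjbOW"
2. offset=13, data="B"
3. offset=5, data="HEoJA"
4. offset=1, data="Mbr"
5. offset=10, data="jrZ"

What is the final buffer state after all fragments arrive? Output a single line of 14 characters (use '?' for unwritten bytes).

Answer: QMbrWHEoJAjrZB

Derivation:
Fragment 1: offset=0 data="QjbOW" -> buffer=QjbOW?????????
Fragment 2: offset=13 data="B" -> buffer=QjbOW????????B
Fragment 3: offset=5 data="HEoJA" -> buffer=QjbOWHEoJA???B
Fragment 4: offset=1 data="Mbr" -> buffer=QMbrWHEoJA???B
Fragment 5: offset=10 data="jrZ" -> buffer=QMbrWHEoJAjrZB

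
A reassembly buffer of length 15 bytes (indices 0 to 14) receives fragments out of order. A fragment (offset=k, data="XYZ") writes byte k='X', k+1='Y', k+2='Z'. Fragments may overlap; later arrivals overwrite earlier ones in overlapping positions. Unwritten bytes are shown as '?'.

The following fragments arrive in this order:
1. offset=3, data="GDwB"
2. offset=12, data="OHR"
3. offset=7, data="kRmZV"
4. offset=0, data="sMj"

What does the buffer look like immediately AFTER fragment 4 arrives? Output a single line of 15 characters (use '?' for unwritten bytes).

Answer: sMjGDwBkRmZVOHR

Derivation:
Fragment 1: offset=3 data="GDwB" -> buffer=???GDwB????????
Fragment 2: offset=12 data="OHR" -> buffer=???GDwB?????OHR
Fragment 3: offset=7 data="kRmZV" -> buffer=???GDwBkRmZVOHR
Fragment 4: offset=0 data="sMj" -> buffer=sMjGDwBkRmZVOHR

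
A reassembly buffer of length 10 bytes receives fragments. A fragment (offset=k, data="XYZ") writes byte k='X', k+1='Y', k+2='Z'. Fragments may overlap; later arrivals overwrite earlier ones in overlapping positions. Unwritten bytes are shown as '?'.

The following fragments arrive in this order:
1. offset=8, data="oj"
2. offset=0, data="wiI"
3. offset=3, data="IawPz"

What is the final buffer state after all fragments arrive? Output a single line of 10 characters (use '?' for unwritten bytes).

Fragment 1: offset=8 data="oj" -> buffer=????????oj
Fragment 2: offset=0 data="wiI" -> buffer=wiI?????oj
Fragment 3: offset=3 data="IawPz" -> buffer=wiIIawPzoj

Answer: wiIIawPzoj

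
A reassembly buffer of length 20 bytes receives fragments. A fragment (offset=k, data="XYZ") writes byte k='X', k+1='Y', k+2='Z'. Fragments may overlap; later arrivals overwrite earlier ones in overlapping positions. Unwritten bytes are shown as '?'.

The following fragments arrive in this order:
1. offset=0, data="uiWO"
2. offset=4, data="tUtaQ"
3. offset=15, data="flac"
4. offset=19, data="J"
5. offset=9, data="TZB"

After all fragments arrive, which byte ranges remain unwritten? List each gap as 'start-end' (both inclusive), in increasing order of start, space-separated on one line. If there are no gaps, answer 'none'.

Fragment 1: offset=0 len=4
Fragment 2: offset=4 len=5
Fragment 3: offset=15 len=4
Fragment 4: offset=19 len=1
Fragment 5: offset=9 len=3
Gaps: 12-14

Answer: 12-14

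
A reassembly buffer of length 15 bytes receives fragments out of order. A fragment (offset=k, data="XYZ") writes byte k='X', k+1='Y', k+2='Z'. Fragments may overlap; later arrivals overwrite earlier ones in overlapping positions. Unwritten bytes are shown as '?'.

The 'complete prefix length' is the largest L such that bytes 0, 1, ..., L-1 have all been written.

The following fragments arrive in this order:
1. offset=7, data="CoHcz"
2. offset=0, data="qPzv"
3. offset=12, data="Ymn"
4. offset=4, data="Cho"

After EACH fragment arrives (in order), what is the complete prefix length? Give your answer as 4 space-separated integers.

Fragment 1: offset=7 data="CoHcz" -> buffer=???????CoHcz??? -> prefix_len=0
Fragment 2: offset=0 data="qPzv" -> buffer=qPzv???CoHcz??? -> prefix_len=4
Fragment 3: offset=12 data="Ymn" -> buffer=qPzv???CoHczYmn -> prefix_len=4
Fragment 4: offset=4 data="Cho" -> buffer=qPzvChoCoHczYmn -> prefix_len=15

Answer: 0 4 4 15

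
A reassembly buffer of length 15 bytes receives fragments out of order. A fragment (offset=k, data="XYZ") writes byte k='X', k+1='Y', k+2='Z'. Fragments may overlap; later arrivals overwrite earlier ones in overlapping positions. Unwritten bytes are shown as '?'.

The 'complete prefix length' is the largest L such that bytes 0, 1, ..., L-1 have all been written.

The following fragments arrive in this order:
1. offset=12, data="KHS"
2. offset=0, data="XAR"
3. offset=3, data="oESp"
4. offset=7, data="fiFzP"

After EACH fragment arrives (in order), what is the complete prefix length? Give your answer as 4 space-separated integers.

Fragment 1: offset=12 data="KHS" -> buffer=????????????KHS -> prefix_len=0
Fragment 2: offset=0 data="XAR" -> buffer=XAR?????????KHS -> prefix_len=3
Fragment 3: offset=3 data="oESp" -> buffer=XARoESp?????KHS -> prefix_len=7
Fragment 4: offset=7 data="fiFzP" -> buffer=XARoESpfiFzPKHS -> prefix_len=15

Answer: 0 3 7 15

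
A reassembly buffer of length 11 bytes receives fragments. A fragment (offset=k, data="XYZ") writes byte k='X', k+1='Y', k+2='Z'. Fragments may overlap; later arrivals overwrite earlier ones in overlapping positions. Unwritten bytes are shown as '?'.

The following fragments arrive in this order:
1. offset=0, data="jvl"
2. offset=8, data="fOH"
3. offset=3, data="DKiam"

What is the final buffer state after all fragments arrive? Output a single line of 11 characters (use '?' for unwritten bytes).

Answer: jvlDKiamfOH

Derivation:
Fragment 1: offset=0 data="jvl" -> buffer=jvl????????
Fragment 2: offset=8 data="fOH" -> buffer=jvl?????fOH
Fragment 3: offset=3 data="DKiam" -> buffer=jvlDKiamfOH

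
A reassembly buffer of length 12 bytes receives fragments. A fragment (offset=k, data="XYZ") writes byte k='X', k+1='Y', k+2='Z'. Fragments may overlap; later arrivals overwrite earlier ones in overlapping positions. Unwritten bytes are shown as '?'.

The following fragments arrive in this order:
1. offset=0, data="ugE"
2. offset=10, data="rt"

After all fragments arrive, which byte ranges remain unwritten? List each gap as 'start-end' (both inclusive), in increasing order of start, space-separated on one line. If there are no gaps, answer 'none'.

Fragment 1: offset=0 len=3
Fragment 2: offset=10 len=2
Gaps: 3-9

Answer: 3-9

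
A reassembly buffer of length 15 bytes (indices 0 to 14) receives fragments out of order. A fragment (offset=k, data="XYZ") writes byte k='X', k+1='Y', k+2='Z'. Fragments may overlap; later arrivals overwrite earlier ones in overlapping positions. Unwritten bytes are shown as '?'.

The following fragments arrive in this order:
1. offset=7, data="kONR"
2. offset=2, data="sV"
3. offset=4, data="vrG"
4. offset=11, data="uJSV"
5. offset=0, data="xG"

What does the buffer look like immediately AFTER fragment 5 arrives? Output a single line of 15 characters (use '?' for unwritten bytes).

Answer: xGsVvrGkONRuJSV

Derivation:
Fragment 1: offset=7 data="kONR" -> buffer=???????kONR????
Fragment 2: offset=2 data="sV" -> buffer=??sV???kONR????
Fragment 3: offset=4 data="vrG" -> buffer=??sVvrGkONR????
Fragment 4: offset=11 data="uJSV" -> buffer=??sVvrGkONRuJSV
Fragment 5: offset=0 data="xG" -> buffer=xGsVvrGkONRuJSV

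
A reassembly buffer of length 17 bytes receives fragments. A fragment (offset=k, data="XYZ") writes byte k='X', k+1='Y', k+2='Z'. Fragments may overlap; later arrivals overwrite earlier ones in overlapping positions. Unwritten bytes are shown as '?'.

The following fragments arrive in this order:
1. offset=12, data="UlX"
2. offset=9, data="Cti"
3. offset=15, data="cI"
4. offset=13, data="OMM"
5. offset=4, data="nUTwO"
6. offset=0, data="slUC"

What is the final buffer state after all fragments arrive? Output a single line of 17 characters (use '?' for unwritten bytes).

Answer: slUCnUTwOCtiUOMMI

Derivation:
Fragment 1: offset=12 data="UlX" -> buffer=????????????UlX??
Fragment 2: offset=9 data="Cti" -> buffer=?????????CtiUlX??
Fragment 3: offset=15 data="cI" -> buffer=?????????CtiUlXcI
Fragment 4: offset=13 data="OMM" -> buffer=?????????CtiUOMMI
Fragment 5: offset=4 data="nUTwO" -> buffer=????nUTwOCtiUOMMI
Fragment 6: offset=0 data="slUC" -> buffer=slUCnUTwOCtiUOMMI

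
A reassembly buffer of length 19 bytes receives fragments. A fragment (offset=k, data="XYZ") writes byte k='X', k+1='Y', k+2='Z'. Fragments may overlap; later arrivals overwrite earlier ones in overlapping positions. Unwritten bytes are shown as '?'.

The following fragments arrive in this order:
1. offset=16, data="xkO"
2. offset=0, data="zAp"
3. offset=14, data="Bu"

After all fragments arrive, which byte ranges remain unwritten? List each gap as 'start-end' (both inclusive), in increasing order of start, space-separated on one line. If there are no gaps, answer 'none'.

Fragment 1: offset=16 len=3
Fragment 2: offset=0 len=3
Fragment 3: offset=14 len=2
Gaps: 3-13

Answer: 3-13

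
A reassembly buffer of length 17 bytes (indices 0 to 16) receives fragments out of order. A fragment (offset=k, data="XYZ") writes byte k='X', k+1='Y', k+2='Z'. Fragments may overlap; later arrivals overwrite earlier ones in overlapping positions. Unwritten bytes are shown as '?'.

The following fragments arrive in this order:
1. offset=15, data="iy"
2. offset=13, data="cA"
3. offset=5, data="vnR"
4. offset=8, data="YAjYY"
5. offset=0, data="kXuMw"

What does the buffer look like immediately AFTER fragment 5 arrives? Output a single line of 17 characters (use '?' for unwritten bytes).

Answer: kXuMwvnRYAjYYcAiy

Derivation:
Fragment 1: offset=15 data="iy" -> buffer=???????????????iy
Fragment 2: offset=13 data="cA" -> buffer=?????????????cAiy
Fragment 3: offset=5 data="vnR" -> buffer=?????vnR?????cAiy
Fragment 4: offset=8 data="YAjYY" -> buffer=?????vnRYAjYYcAiy
Fragment 5: offset=0 data="kXuMw" -> buffer=kXuMwvnRYAjYYcAiy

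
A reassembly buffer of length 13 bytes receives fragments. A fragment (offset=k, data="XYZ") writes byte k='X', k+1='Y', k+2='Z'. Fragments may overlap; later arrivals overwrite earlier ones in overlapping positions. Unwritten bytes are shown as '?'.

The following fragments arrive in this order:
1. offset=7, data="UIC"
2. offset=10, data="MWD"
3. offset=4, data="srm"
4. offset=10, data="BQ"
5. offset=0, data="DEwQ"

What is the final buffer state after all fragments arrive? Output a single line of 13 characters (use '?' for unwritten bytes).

Answer: DEwQsrmUICBQD

Derivation:
Fragment 1: offset=7 data="UIC" -> buffer=???????UIC???
Fragment 2: offset=10 data="MWD" -> buffer=???????UICMWD
Fragment 3: offset=4 data="srm" -> buffer=????srmUICMWD
Fragment 4: offset=10 data="BQ" -> buffer=????srmUICBQD
Fragment 5: offset=0 data="DEwQ" -> buffer=DEwQsrmUICBQD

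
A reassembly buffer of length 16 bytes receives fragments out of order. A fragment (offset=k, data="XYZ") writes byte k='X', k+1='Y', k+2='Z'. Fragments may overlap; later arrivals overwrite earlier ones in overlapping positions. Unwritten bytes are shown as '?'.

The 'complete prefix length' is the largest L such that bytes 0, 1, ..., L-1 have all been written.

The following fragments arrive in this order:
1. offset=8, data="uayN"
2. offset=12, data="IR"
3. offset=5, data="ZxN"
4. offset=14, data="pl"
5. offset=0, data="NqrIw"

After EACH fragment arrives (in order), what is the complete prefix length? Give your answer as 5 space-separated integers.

Fragment 1: offset=8 data="uayN" -> buffer=????????uayN???? -> prefix_len=0
Fragment 2: offset=12 data="IR" -> buffer=????????uayNIR?? -> prefix_len=0
Fragment 3: offset=5 data="ZxN" -> buffer=?????ZxNuayNIR?? -> prefix_len=0
Fragment 4: offset=14 data="pl" -> buffer=?????ZxNuayNIRpl -> prefix_len=0
Fragment 5: offset=0 data="NqrIw" -> buffer=NqrIwZxNuayNIRpl -> prefix_len=16

Answer: 0 0 0 0 16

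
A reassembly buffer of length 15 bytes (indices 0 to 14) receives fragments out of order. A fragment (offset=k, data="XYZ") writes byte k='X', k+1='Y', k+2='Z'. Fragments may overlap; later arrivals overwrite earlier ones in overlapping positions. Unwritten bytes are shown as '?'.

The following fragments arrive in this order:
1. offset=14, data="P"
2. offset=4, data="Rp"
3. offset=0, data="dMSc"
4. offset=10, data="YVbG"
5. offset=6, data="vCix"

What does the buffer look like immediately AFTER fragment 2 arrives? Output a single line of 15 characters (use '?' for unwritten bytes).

Fragment 1: offset=14 data="P" -> buffer=??????????????P
Fragment 2: offset=4 data="Rp" -> buffer=????Rp????????P

Answer: ????Rp????????P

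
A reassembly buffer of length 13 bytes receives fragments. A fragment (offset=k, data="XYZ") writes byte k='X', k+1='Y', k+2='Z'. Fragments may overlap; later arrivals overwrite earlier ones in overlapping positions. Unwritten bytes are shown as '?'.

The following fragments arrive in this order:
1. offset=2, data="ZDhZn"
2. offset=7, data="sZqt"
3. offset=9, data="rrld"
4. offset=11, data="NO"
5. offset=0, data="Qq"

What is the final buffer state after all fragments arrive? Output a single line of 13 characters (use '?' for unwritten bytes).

Fragment 1: offset=2 data="ZDhZn" -> buffer=??ZDhZn??????
Fragment 2: offset=7 data="sZqt" -> buffer=??ZDhZnsZqt??
Fragment 3: offset=9 data="rrld" -> buffer=??ZDhZnsZrrld
Fragment 4: offset=11 data="NO" -> buffer=??ZDhZnsZrrNO
Fragment 5: offset=0 data="Qq" -> buffer=QqZDhZnsZrrNO

Answer: QqZDhZnsZrrNO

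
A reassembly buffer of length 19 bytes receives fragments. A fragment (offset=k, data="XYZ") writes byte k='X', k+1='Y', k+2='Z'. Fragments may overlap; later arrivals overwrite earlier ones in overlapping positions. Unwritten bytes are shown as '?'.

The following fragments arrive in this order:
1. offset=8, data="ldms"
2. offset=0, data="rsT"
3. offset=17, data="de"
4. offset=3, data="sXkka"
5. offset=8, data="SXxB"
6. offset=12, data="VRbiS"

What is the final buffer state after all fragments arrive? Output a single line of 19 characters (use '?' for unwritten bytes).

Answer: rsTsXkkaSXxBVRbiSde

Derivation:
Fragment 1: offset=8 data="ldms" -> buffer=????????ldms???????
Fragment 2: offset=0 data="rsT" -> buffer=rsT?????ldms???????
Fragment 3: offset=17 data="de" -> buffer=rsT?????ldms?????de
Fragment 4: offset=3 data="sXkka" -> buffer=rsTsXkkaldms?????de
Fragment 5: offset=8 data="SXxB" -> buffer=rsTsXkkaSXxB?????de
Fragment 6: offset=12 data="VRbiS" -> buffer=rsTsXkkaSXxBVRbiSde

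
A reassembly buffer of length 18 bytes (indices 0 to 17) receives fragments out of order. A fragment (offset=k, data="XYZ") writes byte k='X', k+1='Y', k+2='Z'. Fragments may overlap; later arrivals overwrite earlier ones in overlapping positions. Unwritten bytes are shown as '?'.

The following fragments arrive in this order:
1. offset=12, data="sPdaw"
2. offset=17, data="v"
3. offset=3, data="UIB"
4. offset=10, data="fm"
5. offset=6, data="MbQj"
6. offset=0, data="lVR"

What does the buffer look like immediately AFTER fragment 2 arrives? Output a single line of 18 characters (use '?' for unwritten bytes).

Fragment 1: offset=12 data="sPdaw" -> buffer=????????????sPdaw?
Fragment 2: offset=17 data="v" -> buffer=????????????sPdawv

Answer: ????????????sPdawv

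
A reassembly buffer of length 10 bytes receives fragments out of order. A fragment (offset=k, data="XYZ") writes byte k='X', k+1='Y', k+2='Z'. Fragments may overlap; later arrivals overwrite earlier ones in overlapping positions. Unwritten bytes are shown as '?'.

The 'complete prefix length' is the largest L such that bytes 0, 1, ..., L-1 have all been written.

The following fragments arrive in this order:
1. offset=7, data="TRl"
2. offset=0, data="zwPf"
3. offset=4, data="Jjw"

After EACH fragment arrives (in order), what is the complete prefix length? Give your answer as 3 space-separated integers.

Fragment 1: offset=7 data="TRl" -> buffer=???????TRl -> prefix_len=0
Fragment 2: offset=0 data="zwPf" -> buffer=zwPf???TRl -> prefix_len=4
Fragment 3: offset=4 data="Jjw" -> buffer=zwPfJjwTRl -> prefix_len=10

Answer: 0 4 10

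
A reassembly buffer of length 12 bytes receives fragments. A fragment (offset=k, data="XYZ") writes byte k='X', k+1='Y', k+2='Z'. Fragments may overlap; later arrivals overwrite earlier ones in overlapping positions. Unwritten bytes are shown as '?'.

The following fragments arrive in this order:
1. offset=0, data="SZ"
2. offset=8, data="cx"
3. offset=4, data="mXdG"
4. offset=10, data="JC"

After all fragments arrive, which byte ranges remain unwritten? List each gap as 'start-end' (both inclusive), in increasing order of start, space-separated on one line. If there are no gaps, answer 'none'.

Answer: 2-3

Derivation:
Fragment 1: offset=0 len=2
Fragment 2: offset=8 len=2
Fragment 3: offset=4 len=4
Fragment 4: offset=10 len=2
Gaps: 2-3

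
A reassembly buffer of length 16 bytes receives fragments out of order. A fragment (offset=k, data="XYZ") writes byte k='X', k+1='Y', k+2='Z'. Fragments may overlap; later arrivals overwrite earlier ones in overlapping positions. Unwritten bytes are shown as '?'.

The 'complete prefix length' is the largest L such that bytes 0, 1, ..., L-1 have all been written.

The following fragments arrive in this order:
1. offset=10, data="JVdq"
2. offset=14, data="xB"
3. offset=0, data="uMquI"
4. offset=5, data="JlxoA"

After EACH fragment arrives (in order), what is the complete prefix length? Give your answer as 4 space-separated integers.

Fragment 1: offset=10 data="JVdq" -> buffer=??????????JVdq?? -> prefix_len=0
Fragment 2: offset=14 data="xB" -> buffer=??????????JVdqxB -> prefix_len=0
Fragment 3: offset=0 data="uMquI" -> buffer=uMquI?????JVdqxB -> prefix_len=5
Fragment 4: offset=5 data="JlxoA" -> buffer=uMquIJlxoAJVdqxB -> prefix_len=16

Answer: 0 0 5 16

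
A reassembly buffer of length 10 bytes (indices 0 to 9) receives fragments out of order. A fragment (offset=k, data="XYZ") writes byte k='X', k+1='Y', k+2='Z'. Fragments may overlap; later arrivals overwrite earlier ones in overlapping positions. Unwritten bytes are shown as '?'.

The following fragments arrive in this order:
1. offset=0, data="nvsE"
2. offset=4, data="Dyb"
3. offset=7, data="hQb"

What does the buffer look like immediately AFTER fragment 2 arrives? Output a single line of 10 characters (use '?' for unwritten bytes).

Fragment 1: offset=0 data="nvsE" -> buffer=nvsE??????
Fragment 2: offset=4 data="Dyb" -> buffer=nvsEDyb???

Answer: nvsEDyb???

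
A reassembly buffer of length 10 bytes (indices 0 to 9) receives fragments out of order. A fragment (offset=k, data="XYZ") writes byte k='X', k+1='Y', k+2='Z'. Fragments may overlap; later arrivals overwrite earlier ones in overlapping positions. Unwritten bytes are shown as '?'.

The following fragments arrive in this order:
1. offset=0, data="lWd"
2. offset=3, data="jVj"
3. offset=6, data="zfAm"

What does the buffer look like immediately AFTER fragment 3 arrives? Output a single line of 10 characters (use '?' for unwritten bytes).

Fragment 1: offset=0 data="lWd" -> buffer=lWd???????
Fragment 2: offset=3 data="jVj" -> buffer=lWdjVj????
Fragment 3: offset=6 data="zfAm" -> buffer=lWdjVjzfAm

Answer: lWdjVjzfAm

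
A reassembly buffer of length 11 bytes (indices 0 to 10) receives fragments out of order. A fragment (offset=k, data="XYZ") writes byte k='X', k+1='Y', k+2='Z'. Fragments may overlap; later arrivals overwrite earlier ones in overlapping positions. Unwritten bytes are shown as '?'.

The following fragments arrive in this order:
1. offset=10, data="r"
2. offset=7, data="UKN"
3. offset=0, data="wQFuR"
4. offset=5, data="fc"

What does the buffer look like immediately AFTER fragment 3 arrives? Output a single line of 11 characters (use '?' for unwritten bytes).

Answer: wQFuR??UKNr

Derivation:
Fragment 1: offset=10 data="r" -> buffer=??????????r
Fragment 2: offset=7 data="UKN" -> buffer=???????UKNr
Fragment 3: offset=0 data="wQFuR" -> buffer=wQFuR??UKNr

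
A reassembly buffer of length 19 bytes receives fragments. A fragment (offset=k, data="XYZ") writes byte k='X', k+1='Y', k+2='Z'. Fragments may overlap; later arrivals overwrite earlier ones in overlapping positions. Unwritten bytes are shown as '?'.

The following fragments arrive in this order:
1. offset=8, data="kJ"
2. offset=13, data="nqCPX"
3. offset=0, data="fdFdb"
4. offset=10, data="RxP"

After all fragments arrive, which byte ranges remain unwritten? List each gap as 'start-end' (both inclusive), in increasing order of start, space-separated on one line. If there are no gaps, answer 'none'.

Answer: 5-7 18-18

Derivation:
Fragment 1: offset=8 len=2
Fragment 2: offset=13 len=5
Fragment 3: offset=0 len=5
Fragment 4: offset=10 len=3
Gaps: 5-7 18-18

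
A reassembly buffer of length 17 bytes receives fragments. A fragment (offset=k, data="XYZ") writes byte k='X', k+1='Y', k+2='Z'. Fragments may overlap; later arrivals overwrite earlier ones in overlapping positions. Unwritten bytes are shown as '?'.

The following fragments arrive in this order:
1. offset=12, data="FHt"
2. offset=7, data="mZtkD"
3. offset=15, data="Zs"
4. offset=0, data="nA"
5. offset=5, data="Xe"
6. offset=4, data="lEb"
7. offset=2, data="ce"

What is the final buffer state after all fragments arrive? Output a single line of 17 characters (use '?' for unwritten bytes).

Fragment 1: offset=12 data="FHt" -> buffer=????????????FHt??
Fragment 2: offset=7 data="mZtkD" -> buffer=???????mZtkDFHt??
Fragment 3: offset=15 data="Zs" -> buffer=???????mZtkDFHtZs
Fragment 4: offset=0 data="nA" -> buffer=nA?????mZtkDFHtZs
Fragment 5: offset=5 data="Xe" -> buffer=nA???XemZtkDFHtZs
Fragment 6: offset=4 data="lEb" -> buffer=nA??lEbmZtkDFHtZs
Fragment 7: offset=2 data="ce" -> buffer=nAcelEbmZtkDFHtZs

Answer: nAcelEbmZtkDFHtZs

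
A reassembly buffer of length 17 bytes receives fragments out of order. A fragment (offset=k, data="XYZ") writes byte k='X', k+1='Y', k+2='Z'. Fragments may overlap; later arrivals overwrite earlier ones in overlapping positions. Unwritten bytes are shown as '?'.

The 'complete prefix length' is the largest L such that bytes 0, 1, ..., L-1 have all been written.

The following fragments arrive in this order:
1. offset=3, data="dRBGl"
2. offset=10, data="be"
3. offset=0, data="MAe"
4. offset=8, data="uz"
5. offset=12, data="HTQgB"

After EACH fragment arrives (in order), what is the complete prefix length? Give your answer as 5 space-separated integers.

Answer: 0 0 8 12 17

Derivation:
Fragment 1: offset=3 data="dRBGl" -> buffer=???dRBGl????????? -> prefix_len=0
Fragment 2: offset=10 data="be" -> buffer=???dRBGl??be????? -> prefix_len=0
Fragment 3: offset=0 data="MAe" -> buffer=MAedRBGl??be????? -> prefix_len=8
Fragment 4: offset=8 data="uz" -> buffer=MAedRBGluzbe????? -> prefix_len=12
Fragment 5: offset=12 data="HTQgB" -> buffer=MAedRBGluzbeHTQgB -> prefix_len=17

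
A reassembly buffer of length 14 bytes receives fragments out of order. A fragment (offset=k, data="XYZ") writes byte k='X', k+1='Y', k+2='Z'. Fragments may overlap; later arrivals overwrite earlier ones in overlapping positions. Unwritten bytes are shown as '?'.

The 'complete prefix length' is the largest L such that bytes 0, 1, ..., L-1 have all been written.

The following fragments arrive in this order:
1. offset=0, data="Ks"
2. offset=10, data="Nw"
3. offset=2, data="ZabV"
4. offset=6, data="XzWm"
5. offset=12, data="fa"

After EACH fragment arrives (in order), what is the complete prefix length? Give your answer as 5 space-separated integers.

Answer: 2 2 6 12 14

Derivation:
Fragment 1: offset=0 data="Ks" -> buffer=Ks???????????? -> prefix_len=2
Fragment 2: offset=10 data="Nw" -> buffer=Ks????????Nw?? -> prefix_len=2
Fragment 3: offset=2 data="ZabV" -> buffer=KsZabV????Nw?? -> prefix_len=6
Fragment 4: offset=6 data="XzWm" -> buffer=KsZabVXzWmNw?? -> prefix_len=12
Fragment 5: offset=12 data="fa" -> buffer=KsZabVXzWmNwfa -> prefix_len=14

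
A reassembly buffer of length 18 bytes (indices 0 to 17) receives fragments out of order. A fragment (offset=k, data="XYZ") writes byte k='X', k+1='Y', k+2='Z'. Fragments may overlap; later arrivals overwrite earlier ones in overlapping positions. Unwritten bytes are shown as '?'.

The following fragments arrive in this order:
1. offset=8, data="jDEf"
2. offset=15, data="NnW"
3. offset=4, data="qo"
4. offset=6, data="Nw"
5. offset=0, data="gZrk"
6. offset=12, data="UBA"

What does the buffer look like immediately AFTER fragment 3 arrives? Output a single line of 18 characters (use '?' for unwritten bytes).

Answer: ????qo??jDEf???NnW

Derivation:
Fragment 1: offset=8 data="jDEf" -> buffer=????????jDEf??????
Fragment 2: offset=15 data="NnW" -> buffer=????????jDEf???NnW
Fragment 3: offset=4 data="qo" -> buffer=????qo??jDEf???NnW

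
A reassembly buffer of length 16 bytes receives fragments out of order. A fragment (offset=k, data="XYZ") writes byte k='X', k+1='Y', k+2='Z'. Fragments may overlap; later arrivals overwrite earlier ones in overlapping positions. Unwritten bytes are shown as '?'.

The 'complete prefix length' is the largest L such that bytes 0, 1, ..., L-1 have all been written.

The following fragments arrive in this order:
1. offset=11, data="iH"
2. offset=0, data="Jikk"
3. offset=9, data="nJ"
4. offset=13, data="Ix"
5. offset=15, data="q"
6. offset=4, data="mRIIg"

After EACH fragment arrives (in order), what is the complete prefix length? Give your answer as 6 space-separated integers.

Fragment 1: offset=11 data="iH" -> buffer=???????????iH??? -> prefix_len=0
Fragment 2: offset=0 data="Jikk" -> buffer=Jikk???????iH??? -> prefix_len=4
Fragment 3: offset=9 data="nJ" -> buffer=Jikk?????nJiH??? -> prefix_len=4
Fragment 4: offset=13 data="Ix" -> buffer=Jikk?????nJiHIx? -> prefix_len=4
Fragment 5: offset=15 data="q" -> buffer=Jikk?????nJiHIxq -> prefix_len=4
Fragment 6: offset=4 data="mRIIg" -> buffer=JikkmRIIgnJiHIxq -> prefix_len=16

Answer: 0 4 4 4 4 16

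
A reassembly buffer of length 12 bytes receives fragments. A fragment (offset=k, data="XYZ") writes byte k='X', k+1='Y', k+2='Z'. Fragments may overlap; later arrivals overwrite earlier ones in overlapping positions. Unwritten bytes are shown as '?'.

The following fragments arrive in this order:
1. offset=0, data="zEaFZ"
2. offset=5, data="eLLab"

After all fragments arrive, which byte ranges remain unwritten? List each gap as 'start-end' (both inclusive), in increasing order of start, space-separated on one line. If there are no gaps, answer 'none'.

Answer: 10-11

Derivation:
Fragment 1: offset=0 len=5
Fragment 2: offset=5 len=5
Gaps: 10-11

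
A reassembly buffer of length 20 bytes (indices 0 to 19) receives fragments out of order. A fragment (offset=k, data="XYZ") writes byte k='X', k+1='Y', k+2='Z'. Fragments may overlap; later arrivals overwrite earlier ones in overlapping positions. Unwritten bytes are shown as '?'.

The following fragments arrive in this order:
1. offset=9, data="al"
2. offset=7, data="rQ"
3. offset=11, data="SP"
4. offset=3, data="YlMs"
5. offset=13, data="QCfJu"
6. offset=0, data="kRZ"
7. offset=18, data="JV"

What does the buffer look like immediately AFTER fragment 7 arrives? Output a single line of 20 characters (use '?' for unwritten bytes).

Answer: kRZYlMsrQalSPQCfJuJV

Derivation:
Fragment 1: offset=9 data="al" -> buffer=?????????al?????????
Fragment 2: offset=7 data="rQ" -> buffer=???????rQal?????????
Fragment 3: offset=11 data="SP" -> buffer=???????rQalSP???????
Fragment 4: offset=3 data="YlMs" -> buffer=???YlMsrQalSP???????
Fragment 5: offset=13 data="QCfJu" -> buffer=???YlMsrQalSPQCfJu??
Fragment 6: offset=0 data="kRZ" -> buffer=kRZYlMsrQalSPQCfJu??
Fragment 7: offset=18 data="JV" -> buffer=kRZYlMsrQalSPQCfJuJV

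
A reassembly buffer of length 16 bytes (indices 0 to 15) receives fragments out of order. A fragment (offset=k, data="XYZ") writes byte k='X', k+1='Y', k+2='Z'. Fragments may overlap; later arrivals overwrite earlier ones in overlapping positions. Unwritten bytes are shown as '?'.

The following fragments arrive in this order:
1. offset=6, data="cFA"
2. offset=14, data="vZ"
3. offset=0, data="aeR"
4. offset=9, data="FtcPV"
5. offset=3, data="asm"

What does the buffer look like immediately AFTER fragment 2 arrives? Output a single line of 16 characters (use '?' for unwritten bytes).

Fragment 1: offset=6 data="cFA" -> buffer=??????cFA???????
Fragment 2: offset=14 data="vZ" -> buffer=??????cFA?????vZ

Answer: ??????cFA?????vZ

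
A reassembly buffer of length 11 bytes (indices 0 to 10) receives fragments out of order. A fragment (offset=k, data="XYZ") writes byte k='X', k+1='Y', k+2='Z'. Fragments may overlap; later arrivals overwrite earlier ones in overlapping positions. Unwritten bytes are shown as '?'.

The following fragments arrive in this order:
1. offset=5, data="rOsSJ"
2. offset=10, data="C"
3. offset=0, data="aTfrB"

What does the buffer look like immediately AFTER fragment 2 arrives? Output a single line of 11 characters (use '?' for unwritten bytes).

Fragment 1: offset=5 data="rOsSJ" -> buffer=?????rOsSJ?
Fragment 2: offset=10 data="C" -> buffer=?????rOsSJC

Answer: ?????rOsSJC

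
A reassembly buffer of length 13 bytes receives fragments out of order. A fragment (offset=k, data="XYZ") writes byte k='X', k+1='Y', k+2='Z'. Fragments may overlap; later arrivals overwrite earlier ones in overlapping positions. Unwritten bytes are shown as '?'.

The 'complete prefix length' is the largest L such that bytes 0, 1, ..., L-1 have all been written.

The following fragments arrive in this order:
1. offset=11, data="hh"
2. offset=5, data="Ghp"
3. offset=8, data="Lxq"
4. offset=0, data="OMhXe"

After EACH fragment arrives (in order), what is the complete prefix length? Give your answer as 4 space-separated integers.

Answer: 0 0 0 13

Derivation:
Fragment 1: offset=11 data="hh" -> buffer=???????????hh -> prefix_len=0
Fragment 2: offset=5 data="Ghp" -> buffer=?????Ghp???hh -> prefix_len=0
Fragment 3: offset=8 data="Lxq" -> buffer=?????GhpLxqhh -> prefix_len=0
Fragment 4: offset=0 data="OMhXe" -> buffer=OMhXeGhpLxqhh -> prefix_len=13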